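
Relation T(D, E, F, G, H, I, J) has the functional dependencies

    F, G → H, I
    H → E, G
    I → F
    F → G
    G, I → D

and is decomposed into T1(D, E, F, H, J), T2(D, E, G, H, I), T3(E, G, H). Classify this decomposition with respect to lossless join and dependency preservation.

Lossless test (chase): Rows 1 and 2 agree on H; apply H→E, G and equate their E, G entries. No row becomes fully distinguished — the join is lossy.
Dependency preservation: the restricted closure of {F, G} across the fragments never reaches {H, I}, so F, G → H, I cannot be enforced without a join — not preserved.

lossy and not dependency-preserving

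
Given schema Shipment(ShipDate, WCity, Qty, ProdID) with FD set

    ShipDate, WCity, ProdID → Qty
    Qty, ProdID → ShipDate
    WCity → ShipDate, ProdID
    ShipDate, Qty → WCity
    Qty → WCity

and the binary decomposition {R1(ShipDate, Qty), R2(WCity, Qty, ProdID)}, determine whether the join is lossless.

Yes

Common attributes: R1 ∩ R2 = {Qty}.
Closure of {Qty}: Qty → WCity applies, adding WCity; WCity → ShipDate, ProdID applies, adding ShipDate, ProdID. So (Qty)⁺ = {ShipDate, WCity, Qty, ProdID}.
This closure contains every attribute of R1, so R1 ∩ R2 → R1. The join is lossless.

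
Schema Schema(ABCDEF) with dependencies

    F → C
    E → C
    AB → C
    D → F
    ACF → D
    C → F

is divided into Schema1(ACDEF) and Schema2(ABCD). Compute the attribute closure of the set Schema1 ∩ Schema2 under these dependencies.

Schema1 ∩ Schema2 = {ACD}.
D → F applies, adding F
Closure: {ACDF}.

ACDF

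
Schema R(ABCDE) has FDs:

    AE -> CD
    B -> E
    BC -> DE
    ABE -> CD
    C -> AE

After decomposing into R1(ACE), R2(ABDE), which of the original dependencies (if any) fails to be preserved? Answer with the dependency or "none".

none

AE → CD: restricted closure across fragments reaches CD.
B → E lies within R2.
BC → DE: restricted closure across fragments reaches DE.
ABE → CD: restricted closure across fragments reaches CD.
C → AE lies within R1.
Every dependency is enforceable on the fragments, so the decomposition is dependency-preserving.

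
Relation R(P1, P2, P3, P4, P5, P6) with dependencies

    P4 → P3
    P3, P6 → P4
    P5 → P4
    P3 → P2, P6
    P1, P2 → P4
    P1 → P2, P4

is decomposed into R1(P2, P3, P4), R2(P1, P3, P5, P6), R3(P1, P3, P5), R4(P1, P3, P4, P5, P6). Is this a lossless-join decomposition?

Yes

Chase test. Columns are P1, P2, P3, P4, P5, P6; row i has aⱼ where attribute j ∈ Ri, else bᵢⱼ.
Initial tableau (one row per fragment):
  row 1: b11 a2 a3 a4 b15 b16
  row 2: a1 b22 a3 b24 a5 a6
  row 3: a1 b32 a3 b34 a5 b36
  row 4: a1 b42 a3 a4 a5 a6
Rows 2 and 4 agree on P3, P6; apply P3, P6→P4 and equate their P4 entries.
Rows 2 and 3 agree on P5; apply P5→P4 and equate their P4 entries.
Rows 1 and 2 agree on P3; apply P3→P2, P6 and equate their P2, P6 entries.
Rows 1 and 3 agree on P3; apply P3→P2, P6 and equate their P2, P6 entries.
Rows 1 and 4 agree on P3; apply P3→P2, P6 and equate their P2, P6 entries.
Row 2 is now all distinguished symbols — the join is lossless.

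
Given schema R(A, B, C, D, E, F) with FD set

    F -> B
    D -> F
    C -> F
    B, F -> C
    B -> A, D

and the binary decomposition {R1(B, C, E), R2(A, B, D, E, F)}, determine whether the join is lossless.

Common attributes: R1 ∩ R2 = {B, E}.
Closure of {B, E}: B → A, D applies, adding A, D; D → F applies, adding F; B, F → C applies, adding C. So (B, E)⁺ = {A, B, C, D, E, F}.
This closure contains every attribute of R1, so R1 ∩ R2 → R1. The join is lossless.

Yes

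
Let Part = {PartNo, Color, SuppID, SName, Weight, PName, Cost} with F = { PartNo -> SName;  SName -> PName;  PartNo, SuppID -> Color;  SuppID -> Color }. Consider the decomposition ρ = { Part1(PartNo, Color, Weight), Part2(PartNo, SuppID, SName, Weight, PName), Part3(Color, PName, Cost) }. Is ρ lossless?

Chase test. Columns are PartNo, Color, SuppID, SName, Weight, PName, Cost; row i has aⱼ where attribute j ∈ Parti, else bᵢⱼ.
Initial tableau (one row per fragment):
  row 1: a1 a2 b13 b14 a5 b16 b17
  row 2: a1 b22 a3 a4 a5 a6 b27
  row 3: b31 a2 b33 b34 b35 a6 a7
Rows 1 and 2 agree on PartNo; apply PartNo→SName and equate their SName entries.
Rows 1 and 2 agree on SName; apply SName→PName and equate their PName entries.
No row becomes fully distinguished — the join is lossy.

No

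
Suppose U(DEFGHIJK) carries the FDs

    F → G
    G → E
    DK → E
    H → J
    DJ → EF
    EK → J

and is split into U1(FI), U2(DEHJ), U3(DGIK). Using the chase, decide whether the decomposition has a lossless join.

Chase test. Columns are DEFGHIJK; row i has aⱼ where attribute j ∈ Ui, else bᵢⱼ.
Initial tableau (one row per fragment):
  row 1: b11 b12 a3 b14 b15 a6 b17 b18
  row 2: a1 a2 b23 b24 a5 b26 a7 b28
  row 3: a1 b32 b33 a4 b35 a6 b37 a8
No row becomes fully distinguished — the join is lossy.

No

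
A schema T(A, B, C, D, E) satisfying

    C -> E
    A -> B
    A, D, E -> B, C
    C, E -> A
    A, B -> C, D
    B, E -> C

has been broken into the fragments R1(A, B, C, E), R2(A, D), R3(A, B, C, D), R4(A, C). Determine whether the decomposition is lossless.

Yes

Chase test. Columns are A, B, C, D, E; row i has aⱼ where attribute j ∈ Ri, else bᵢⱼ.
Initial tableau (one row per fragment):
  row 1: a1 a2 a3 b14 a5
  row 2: a1 b22 b23 a4 b25
  row 3: a1 a2 a3 a4 b35
  row 4: a1 b42 a3 b44 b45
Rows 1 and 3 agree on C; apply C→E and equate their E entries.
Rows 1 and 4 agree on C; apply C→E and equate their E entries.
Rows 1 and 2 agree on A; apply A→B and equate their B entries.
Rows 1 and 4 agree on A; apply A→B and equate their B entries.
Rows 1 and 2 agree on A, B; apply A, B→C, D and equate their C, D entries.
Rows 1 and 4 agree on A, B; apply A, B→C, D and equate their C, D entries.
Rows 1 and 2 agree on C; apply C→E and equate their E entries.
Row 1 is now all distinguished symbols — the join is lossless.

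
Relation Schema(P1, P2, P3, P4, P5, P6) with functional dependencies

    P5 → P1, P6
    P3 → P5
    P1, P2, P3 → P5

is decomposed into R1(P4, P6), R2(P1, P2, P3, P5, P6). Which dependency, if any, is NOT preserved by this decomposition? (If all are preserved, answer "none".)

P5 → P1, P6 lies within R2.
P3 → P5 lies within R2.
P1, P2, P3 → P5 lies within R2.
Every dependency is enforceable on the fragments, so the decomposition is dependency-preserving.

none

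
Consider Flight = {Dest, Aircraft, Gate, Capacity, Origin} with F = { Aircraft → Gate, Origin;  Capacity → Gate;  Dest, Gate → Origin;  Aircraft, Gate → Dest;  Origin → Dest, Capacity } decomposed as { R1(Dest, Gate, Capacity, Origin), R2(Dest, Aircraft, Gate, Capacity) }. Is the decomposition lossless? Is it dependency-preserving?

Lossless test: (Dest, Gate, Capacity)⁺ = {Dest, Gate, Capacity, Origin}, which contains all of one fragment — lossless.
Dependency preservation: Aircraft → Gate, Origin is not contained in any single fragment, but the restricted closure of its left-hand side across the fragments still reaches the right-hand side; the remaining FDs each lie inside some fragment. All dependencies are preserved.

lossless and dependency-preserving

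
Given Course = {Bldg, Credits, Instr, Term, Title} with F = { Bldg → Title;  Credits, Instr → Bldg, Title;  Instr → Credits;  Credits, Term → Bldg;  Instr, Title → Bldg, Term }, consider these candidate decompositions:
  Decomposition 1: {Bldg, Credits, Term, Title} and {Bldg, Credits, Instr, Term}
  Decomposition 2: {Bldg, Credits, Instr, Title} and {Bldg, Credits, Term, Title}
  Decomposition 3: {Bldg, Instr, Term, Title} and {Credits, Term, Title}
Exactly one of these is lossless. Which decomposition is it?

Decomposition 1: common = {Bldg, Credits, Term}, closure = {Bldg, Credits, Term, Title} → lossless.
Decomposition 2: common = {Bldg, Credits, Title}, closure = {Bldg, Credits, Title} → lossy.
Decomposition 3: common = {Term, Title}, closure = {Term, Title} → lossy.

Decomposition 1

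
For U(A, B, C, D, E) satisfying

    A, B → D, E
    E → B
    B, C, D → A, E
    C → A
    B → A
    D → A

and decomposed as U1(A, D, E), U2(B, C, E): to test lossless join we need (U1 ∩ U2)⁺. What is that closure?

A, B, D, E

U1 ∩ U2 = {E}.
E → B applies, adding B
B → A applies, adding A
A, B → D, E applies, adding D
Closure: {A, B, D, E}.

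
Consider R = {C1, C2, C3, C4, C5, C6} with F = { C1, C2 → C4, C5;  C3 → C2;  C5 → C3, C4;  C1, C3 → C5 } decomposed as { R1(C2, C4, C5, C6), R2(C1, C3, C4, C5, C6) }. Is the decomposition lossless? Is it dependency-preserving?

Lossless test: (C4, C5, C6)⁺ = {C2, C3, C4, C5, C6}, which contains all of one fragment — lossless.
Dependency preservation: the restricted closure of {C1, C2} across the fragments never reaches {C4, C5}, so C1, C2 → C4, C5 cannot be enforced without a join — not preserved.

lossless but not dependency-preserving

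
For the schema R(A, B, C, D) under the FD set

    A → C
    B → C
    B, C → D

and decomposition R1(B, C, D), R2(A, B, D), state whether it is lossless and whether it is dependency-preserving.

lossless but not dependency-preserving

Lossless test: (B, D)⁺ = {B, C, D}, which contains all of one fragment — lossless.
Dependency preservation: the restricted closure of {A} across the fragments never reaches {C}, so A → C cannot be enforced without a join — not preserved.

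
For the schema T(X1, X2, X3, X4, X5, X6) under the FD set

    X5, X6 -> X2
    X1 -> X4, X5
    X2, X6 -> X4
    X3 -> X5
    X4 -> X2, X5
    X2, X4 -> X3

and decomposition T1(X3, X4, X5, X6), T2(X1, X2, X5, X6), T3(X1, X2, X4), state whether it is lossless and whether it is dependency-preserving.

lossless and dependency-preserving

Lossless test (chase): Rows 1 and 2 agree on X5, X6; apply X5, X6→X2 and equate their X2 entries. Rows 2 and 3 agree on X1; apply X1→X4, X5 and equate their X4, X5 entries. Rows 1 and 2 agree on X2, X4; apply X2, X4→X3 and equate their X3 entries. Rows 1 and 3 agree on X2, X4; apply X2, X4→X3 and equate their X3 entries. Row 2 is now all distinguished symbols — the join is lossless.
Dependency preservation: X1 → X4, X5; X2, X6 → X4; X4 → X2, X5; X2, X4 → X3 are not contained in any single fragment, but the restricted closure of each left-hand side across the fragments still reaches the right-hand side; the remaining FDs each lie inside some fragment. All dependencies are preserved.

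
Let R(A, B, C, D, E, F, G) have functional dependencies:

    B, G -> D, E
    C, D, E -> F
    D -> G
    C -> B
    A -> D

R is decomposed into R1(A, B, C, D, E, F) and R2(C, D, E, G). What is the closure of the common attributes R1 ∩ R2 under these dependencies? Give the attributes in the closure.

R1 ∩ R2 = {C, D, E}.
C, D, E → F applies, adding F
D → G applies, adding G
C → B applies, adding B
Closure: {B, C, D, E, F, G}.

B, C, D, E, F, G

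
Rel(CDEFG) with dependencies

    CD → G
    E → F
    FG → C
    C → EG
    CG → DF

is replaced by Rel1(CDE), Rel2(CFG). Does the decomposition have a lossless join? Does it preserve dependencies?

Lossless test: (C)⁺ = {CDEFG}, which contains all of one fragment — lossless.
Dependency preservation: the restricted closure of {E} across the fragments never reaches {F}, so E → F cannot be enforced without a join — not preserved.

lossless but not dependency-preserving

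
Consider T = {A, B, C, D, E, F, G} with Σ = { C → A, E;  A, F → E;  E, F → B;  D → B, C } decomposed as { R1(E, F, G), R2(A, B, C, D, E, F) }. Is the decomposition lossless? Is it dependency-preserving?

Lossless test: (E, F)⁺ = {B, E, F}, which is a superkey of neither fragment — lossy.
Dependency preservation: every FD's attributes lie within a single fragment, so each can be enforced locally — preserved.

lossy but dependency-preserving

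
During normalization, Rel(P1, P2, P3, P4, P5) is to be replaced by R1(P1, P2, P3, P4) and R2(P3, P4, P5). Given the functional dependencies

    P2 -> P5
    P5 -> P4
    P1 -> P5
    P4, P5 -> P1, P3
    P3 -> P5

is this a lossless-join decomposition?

Yes

Common attributes: R1 ∩ R2 = {P3, P4}.
Closure of {P3, P4}: P3 → P5 applies, adding P5; P4, P5 → P1, P3 applies, adding P1. So (P3, P4)⁺ = {P1, P3, P4, P5}.
This closure contains every attribute of R2, so R1 ∩ R2 → R2. The join is lossless.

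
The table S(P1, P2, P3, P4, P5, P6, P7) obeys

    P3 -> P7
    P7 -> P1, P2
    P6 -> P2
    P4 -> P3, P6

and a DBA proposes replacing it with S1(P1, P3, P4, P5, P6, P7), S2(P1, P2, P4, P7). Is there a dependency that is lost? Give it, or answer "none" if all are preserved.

P6 -> P2

Check P6 → P2: no single fragment contains all of {P2, P6}, and the restricted closure of {P6} across the fragments never reaches {P2}.
P3 → P7 is preserved.
P7 → P1, P2 is preserved.
P4 → P3, P6 is preserved.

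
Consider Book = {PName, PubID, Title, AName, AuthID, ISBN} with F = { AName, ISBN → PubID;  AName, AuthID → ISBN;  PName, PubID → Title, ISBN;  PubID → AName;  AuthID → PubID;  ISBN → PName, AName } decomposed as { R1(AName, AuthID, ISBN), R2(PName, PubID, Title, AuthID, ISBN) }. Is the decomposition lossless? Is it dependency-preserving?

Lossless test: (AuthID, ISBN)⁺ = {PName, PubID, Title, AName, AuthID, ISBN}, which contains all of one fragment — lossless.
Dependency preservation: the restricted closure of {PubID} across the fragments never reaches {AName}, so PubID → AName cannot be enforced without a join — not preserved.

lossless but not dependency-preserving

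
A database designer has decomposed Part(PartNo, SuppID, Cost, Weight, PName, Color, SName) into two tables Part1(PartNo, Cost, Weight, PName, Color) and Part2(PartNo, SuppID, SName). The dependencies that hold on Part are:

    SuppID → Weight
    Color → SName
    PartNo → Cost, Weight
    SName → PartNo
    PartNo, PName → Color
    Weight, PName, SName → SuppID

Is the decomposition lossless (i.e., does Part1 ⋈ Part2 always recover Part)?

No

Common attributes: Part1 ∩ Part2 = {PartNo}.
Closure of {PartNo}: PartNo → Cost, Weight applies, adding Cost, Weight. So (PartNo)⁺ = {PartNo, Cost, Weight}.
The closure contains neither all of Part1 = {PartNo, Cost, Weight, PName, Color} nor all of Part2 = {PartNo, SuppID, SName}, so the common attributes are not a superkey of either fragment. The join is lossy.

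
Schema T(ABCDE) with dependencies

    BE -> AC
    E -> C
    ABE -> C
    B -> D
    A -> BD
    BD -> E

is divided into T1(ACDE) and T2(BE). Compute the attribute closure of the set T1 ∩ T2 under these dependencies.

CE

T1 ∩ T2 = {E}.
E → C applies, adding C
Closure: {CE}.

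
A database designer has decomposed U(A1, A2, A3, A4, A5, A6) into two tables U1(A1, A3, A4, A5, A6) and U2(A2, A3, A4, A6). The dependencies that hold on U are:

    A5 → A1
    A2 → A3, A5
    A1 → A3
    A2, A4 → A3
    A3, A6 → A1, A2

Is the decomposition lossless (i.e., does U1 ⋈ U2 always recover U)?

Yes

Common attributes: U1 ∩ U2 = {A3, A4, A6}.
Closure of {A3, A4, A6}: A3, A6 → A1, A2 applies, adding A1, A2; A2 → A3, A5 applies, adding A5. So (A3, A4, A6)⁺ = {A1, A2, A3, A4, A5, A6}.
This closure contains every attribute of U1, so U1 ∩ U2 → U1. The join is lossless.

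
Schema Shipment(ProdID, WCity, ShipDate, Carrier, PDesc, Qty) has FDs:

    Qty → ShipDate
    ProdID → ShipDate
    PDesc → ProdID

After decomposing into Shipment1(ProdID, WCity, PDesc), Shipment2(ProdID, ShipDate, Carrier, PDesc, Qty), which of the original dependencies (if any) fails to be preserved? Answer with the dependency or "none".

Qty → ShipDate lies within Shipment2.
ProdID → ShipDate lies within Shipment2.
PDesc → ProdID lies within Shipment1.
Every dependency is enforceable on the fragments, so the decomposition is dependency-preserving.

none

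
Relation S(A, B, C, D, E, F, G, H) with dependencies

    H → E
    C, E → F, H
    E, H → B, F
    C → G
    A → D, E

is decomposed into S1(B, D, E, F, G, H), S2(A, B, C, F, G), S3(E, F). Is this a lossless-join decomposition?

No

Chase test. Columns are A, B, C, D, E, F, G, H; row i has aⱼ where attribute j ∈ Si, else bᵢⱼ.
Initial tableau (one row per fragment):
  row 1: b11 a2 b13 a4 a5 a6 a7 a8
  row 2: a1 a2 a3 b24 b25 a6 a7 b28
  row 3: b31 b32 b33 b34 a5 a6 b37 b38
No row becomes fully distinguished — the join is lossy.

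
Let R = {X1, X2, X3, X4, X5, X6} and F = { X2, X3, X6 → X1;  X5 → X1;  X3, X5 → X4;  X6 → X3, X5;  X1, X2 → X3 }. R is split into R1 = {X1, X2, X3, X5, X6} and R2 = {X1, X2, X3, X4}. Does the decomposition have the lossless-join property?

No

Common attributes: R1 ∩ R2 = {X1, X2, X3}.
No dependency enlarges {X1, X2, X3}, so (X1, X2, X3)⁺ = {X1, X2, X3}.
The closure contains neither all of R1 = {X1, X2, X3, X5, X6} nor all of R2 = {X1, X2, X3, X4}, so the common attributes are not a superkey of either fragment. The join is lossy.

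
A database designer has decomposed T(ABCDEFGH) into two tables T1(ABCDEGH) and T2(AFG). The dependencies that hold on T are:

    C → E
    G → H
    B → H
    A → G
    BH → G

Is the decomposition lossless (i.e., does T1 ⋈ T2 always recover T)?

No

Common attributes: T1 ∩ T2 = {AG}.
Closure of {AG}: G → H applies, adding H. So (AG)⁺ = {AGH}.
The closure contains neither all of T1 = {ABCDEGH} nor all of T2 = {AFG}, so the common attributes are not a superkey of either fragment. The join is lossy.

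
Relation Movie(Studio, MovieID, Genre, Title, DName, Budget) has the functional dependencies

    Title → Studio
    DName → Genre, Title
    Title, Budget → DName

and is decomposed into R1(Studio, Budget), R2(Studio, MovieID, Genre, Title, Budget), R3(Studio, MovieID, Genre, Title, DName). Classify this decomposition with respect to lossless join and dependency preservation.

lossy and not dependency-preserving

Lossless test (chase): applying each FD to every pair of rows produces no changes in the tableau, so no row becomes fully distinguished — the join is lossy.
Dependency preservation: the restricted closure of {Title, Budget} across the fragments never reaches {DName}, so Title, Budget → DName cannot be enforced without a join — not preserved.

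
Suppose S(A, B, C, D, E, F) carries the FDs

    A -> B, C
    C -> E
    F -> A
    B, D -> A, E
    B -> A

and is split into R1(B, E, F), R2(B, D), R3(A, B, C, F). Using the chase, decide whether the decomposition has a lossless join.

Chase test. Columns are A, B, C, D, E, F; row i has aⱼ where attribute j ∈ Ri, else bᵢⱼ.
Initial tableau (one row per fragment):
  row 1: b11 a2 b13 b14 a5 a6
  row 2: b21 a2 b23 a4 b25 b26
  row 3: a1 a2 a3 b34 b35 a6
Rows 1 and 3 agree on F; apply F→A and equate their A entries.
Rows 1 and 2 agree on B; apply B→A and equate their A entries.
Rows 1 and 2 agree on A; apply A→B, C and equate their B, C entries.
Rows 1 and 3 agree on A; apply A→B, C and equate their B, C entries.
Rows 1 and 2 agree on C; apply C→E and equate their E entries.
Rows 1 and 3 agree on C; apply C→E and equate their E entries.
No row becomes fully distinguished — the join is lossy.

No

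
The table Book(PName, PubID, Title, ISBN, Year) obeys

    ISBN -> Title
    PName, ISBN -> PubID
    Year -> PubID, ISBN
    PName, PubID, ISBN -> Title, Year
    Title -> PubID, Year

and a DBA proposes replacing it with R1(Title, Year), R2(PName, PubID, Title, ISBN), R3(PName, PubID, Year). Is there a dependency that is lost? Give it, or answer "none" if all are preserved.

ISBN → Title lies within R2.
PName, ISBN → PubID lies within R2.
Year → PubID, ISBN: restricted closure across fragments reaches PubID, ISBN.
PName, PubID, ISBN → Title, Year: restricted closure across fragments reaches Title, Year.
Title → PubID, Year: restricted closure across fragments reaches PubID, Year.
Every dependency is enforceable on the fragments, so the decomposition is dependency-preserving.

none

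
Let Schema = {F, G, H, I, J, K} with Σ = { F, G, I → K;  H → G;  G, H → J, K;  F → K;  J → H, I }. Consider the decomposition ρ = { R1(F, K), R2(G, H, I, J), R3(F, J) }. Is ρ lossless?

Yes

Chase test. Columns are F, G, H, I, J, K; row i has aⱼ where attribute j ∈ Ri, else bᵢⱼ.
Initial tableau (one row per fragment):
  row 1: a1 b12 b13 b14 b15 a6
  row 2: b21 a2 a3 a4 a5 b26
  row 3: a1 b32 b33 b34 a5 b36
Rows 1 and 3 agree on F; apply F→K and equate their K entries.
Rows 2 and 3 agree on J; apply J→H, I and equate their H, I entries.
Rows 2 and 3 agree on H; apply H→G and equate their G entries.
Rows 2 and 3 agree on G, H; apply G, H→J, K and equate their J, K entries.
Row 3 is now all distinguished symbols — the join is lossless.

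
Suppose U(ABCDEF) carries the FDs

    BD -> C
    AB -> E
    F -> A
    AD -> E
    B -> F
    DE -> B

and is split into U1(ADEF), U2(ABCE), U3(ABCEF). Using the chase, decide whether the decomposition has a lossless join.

No

Chase test. Columns are ABCDEF; row i has aⱼ where attribute j ∈ Ui, else bᵢⱼ.
Initial tableau (one row per fragment):
  row 1: a1 b12 b13 a4 a5 a6
  row 2: a1 a2 a3 b24 a5 b26
  row 3: a1 a2 a3 b34 a5 a6
Rows 2 and 3 agree on B; apply B→F and equate their F entries.
No row becomes fully distinguished — the join is lossy.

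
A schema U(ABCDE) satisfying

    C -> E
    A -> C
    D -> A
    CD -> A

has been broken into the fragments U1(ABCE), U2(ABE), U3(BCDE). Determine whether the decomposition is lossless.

No

Chase test. Columns are ABCDE; row i has aⱼ where attribute j ∈ Ui, else bᵢⱼ.
Initial tableau (one row per fragment):
  row 1: a1 a2 a3 b14 a5
  row 2: a1 a2 b23 b24 a5
  row 3: b31 a2 a3 a4 a5
Rows 1 and 2 agree on A; apply A→C and equate their C entries.
No row becomes fully distinguished — the join is lossy.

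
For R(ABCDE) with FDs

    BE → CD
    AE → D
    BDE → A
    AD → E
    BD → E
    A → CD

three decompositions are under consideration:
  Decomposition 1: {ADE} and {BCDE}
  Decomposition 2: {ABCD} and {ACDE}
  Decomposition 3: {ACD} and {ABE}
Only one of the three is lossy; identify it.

Decomposition 1

Decomposition 1: common = {DE}, closure = {DE} → lossy.
Decomposition 2: common = {ACD}, closure = {ACDE} → lossless.
Decomposition 3: common = {A}, closure = {ACDE} → lossless.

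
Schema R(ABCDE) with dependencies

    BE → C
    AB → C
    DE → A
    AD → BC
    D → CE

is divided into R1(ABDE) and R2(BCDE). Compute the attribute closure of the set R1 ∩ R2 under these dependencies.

ABCDE

R1 ∩ R2 = {BDE}.
BE → C applies, adding C
DE → A applies, adding A
Closure: {ABCDE}.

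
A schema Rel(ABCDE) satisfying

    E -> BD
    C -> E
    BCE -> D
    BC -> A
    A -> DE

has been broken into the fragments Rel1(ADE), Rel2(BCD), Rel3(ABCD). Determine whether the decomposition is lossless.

Chase test. Columns are ABCDE; row i has aⱼ where attribute j ∈ Reli, else bᵢⱼ.
Initial tableau (one row per fragment):
  row 1: a1 b12 b13 a4 a5
  row 2: b21 a2 a3 a4 b25
  row 3: a1 a2 a3 a4 b35
Rows 2 and 3 agree on C; apply C→E and equate their E entries.
Rows 2 and 3 agree on BC; apply BC→A and equate their A entries.
Rows 1 and 2 agree on A; apply A→DE and equate their DE entries.
Rows 1 and 2 agree on E; apply E→BD and equate their BD entries.
Row 2 is now all distinguished symbols — the join is lossless.

Yes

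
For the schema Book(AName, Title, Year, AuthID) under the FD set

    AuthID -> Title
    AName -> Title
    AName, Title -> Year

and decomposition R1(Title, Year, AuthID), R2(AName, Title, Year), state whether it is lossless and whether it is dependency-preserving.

lossy but dependency-preserving

Lossless test: (Title, Year)⁺ = {Title, Year}, which is a superkey of neither fragment — lossy.
Dependency preservation: every FD's attributes lie within a single fragment, so each can be enforced locally — preserved.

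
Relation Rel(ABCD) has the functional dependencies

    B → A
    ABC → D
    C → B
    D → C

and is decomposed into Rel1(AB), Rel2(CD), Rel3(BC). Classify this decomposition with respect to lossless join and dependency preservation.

lossless and dependency-preserving

Lossless test (chase): Rows 1 and 3 agree on B; apply B→A and equate their A entries. Rows 2 and 3 agree on C; apply C→B and equate their B entries. Rows 1 and 2 agree on B; apply B→A and equate their A entries. Rows 2 and 3 agree on ABC; apply ABC→D and equate their D entries. Row 2 is now all distinguished symbols — the join is lossless.
Dependency preservation: ABC → D is not contained in any single fragment, but the restricted closure of its left-hand side across the fragments still reaches the right-hand side; the remaining FDs each lie inside some fragment. All dependencies are preserved.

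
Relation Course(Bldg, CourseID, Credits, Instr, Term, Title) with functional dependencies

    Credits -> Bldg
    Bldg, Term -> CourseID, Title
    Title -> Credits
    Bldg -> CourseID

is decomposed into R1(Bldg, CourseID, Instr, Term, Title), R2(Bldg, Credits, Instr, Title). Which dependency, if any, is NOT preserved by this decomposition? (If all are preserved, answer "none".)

none

Credits → Bldg lies within R2.
Bldg, Term → CourseID, Title lies within R1.
Title → Credits lies within R2.
Bldg → CourseID lies within R1.
Every dependency is enforceable on the fragments, so the decomposition is dependency-preserving.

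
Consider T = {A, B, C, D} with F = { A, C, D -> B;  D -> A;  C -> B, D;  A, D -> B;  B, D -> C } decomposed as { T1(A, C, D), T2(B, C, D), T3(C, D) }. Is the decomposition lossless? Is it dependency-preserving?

lossless and dependency-preserving

Lossless test (chase): Rows 1 and 2 agree on D; apply D→A and equate their A entries. Rows 1 and 3 agree on D; apply D→A and equate their A entries. Rows 1 and 2 agree on C; apply C→B, D and equate their B, D entries. Rows 1 and 3 agree on C; apply C→B, D and equate their B, D entries. Row 1 is now all distinguished symbols — the join is lossless.
Dependency preservation: A, C, D → B; A, D → B are not contained in any single fragment, but the restricted closure of each left-hand side across the fragments still reaches the right-hand side; the remaining FDs each lie inside some fragment. All dependencies are preserved.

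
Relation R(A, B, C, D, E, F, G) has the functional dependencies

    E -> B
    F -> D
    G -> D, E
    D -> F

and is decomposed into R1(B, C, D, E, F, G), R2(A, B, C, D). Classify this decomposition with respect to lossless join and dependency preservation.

lossy but dependency-preserving

Lossless test: (B, C, D)⁺ = {B, C, D, F}, which is a superkey of neither fragment — lossy.
Dependency preservation: every FD's attributes lie within a single fragment, so each can be enforced locally — preserved.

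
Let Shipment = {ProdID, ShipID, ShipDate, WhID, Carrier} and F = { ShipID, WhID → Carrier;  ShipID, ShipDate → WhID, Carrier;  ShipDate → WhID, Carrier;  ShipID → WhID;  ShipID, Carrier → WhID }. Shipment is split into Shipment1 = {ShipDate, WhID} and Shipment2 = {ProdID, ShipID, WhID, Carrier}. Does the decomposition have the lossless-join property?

Common attributes: Shipment1 ∩ Shipment2 = {WhID}.
No dependency enlarges {WhID}, so (WhID)⁺ = {WhID}.
The closure contains neither all of Shipment1 = {ShipDate, WhID} nor all of Shipment2 = {ProdID, ShipID, WhID, Carrier}, so the common attributes are not a superkey of either fragment. The join is lossy.

No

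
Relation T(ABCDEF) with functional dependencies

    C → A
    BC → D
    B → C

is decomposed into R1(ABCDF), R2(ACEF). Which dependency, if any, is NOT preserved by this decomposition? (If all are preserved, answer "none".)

C → A lies within R1.
BC → D lies within R1.
B → C lies within R1.
Every dependency is enforceable on the fragments, so the decomposition is dependency-preserving.

none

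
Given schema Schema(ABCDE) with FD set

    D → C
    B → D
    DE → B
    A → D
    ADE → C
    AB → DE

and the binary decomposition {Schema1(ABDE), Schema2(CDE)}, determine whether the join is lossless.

Yes

Common attributes: Schema1 ∩ Schema2 = {DE}.
Closure of {DE}: D → C applies, adding C; DE → B applies, adding B. So (DE)⁺ = {BCDE}.
This closure contains every attribute of Schema2, so Schema1 ∩ Schema2 → Schema2. The join is lossless.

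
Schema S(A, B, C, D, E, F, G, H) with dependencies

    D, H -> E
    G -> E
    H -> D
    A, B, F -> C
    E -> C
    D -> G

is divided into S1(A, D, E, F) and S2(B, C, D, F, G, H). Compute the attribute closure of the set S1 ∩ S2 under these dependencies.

S1 ∩ S2 = {D, F}.
D → G applies, adding G
G → E applies, adding E
E → C applies, adding C
Closure: {C, D, E, F, G}.

C, D, E, F, G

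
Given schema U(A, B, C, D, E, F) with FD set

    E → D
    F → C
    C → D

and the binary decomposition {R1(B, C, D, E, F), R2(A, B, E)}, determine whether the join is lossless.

Common attributes: R1 ∩ R2 = {B, E}.
Closure of {B, E}: E → D applies, adding D. So (B, E)⁺ = {B, D, E}.
The closure contains neither all of R1 = {B, C, D, E, F} nor all of R2 = {A, B, E}, so the common attributes are not a superkey of either fragment. The join is lossy.

No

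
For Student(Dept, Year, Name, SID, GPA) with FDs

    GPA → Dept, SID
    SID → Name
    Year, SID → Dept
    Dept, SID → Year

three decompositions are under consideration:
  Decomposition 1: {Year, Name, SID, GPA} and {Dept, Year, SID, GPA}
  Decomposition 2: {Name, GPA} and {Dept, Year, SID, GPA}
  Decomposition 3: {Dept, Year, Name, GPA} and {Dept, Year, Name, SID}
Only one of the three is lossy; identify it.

Decomposition 3

Decomposition 1: common = {Year, SID, GPA}, closure = {Dept, Year, Name, SID, GPA} → lossless.
Decomposition 2: common = {GPA}, closure = {Dept, Year, Name, SID, GPA} → lossless.
Decomposition 3: common = {Dept, Year, Name}, closure = {Dept, Year, Name} → lossy.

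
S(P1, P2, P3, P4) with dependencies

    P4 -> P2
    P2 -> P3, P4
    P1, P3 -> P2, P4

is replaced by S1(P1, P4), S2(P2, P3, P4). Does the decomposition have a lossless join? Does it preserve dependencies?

lossless but not dependency-preserving

Lossless test: (P4)⁺ = {P2, P3, P4}, which contains all of one fragment — lossless.
Dependency preservation: the restricted closure of {P1, P3} across the fragments never reaches {P2, P4}, so P1, P3 → P2, P4 cannot be enforced without a join — not preserved.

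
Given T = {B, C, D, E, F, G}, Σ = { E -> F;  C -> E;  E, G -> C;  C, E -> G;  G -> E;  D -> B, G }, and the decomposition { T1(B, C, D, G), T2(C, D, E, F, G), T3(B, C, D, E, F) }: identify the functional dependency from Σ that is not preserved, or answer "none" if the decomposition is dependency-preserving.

E → F lies within T2.
C → E lies within T2.
E, G → C lies within T2.
C, E → G lies within T2.
G → E lies within T2.
D → B, G lies within T1.
Every dependency is enforceable on the fragments, so the decomposition is dependency-preserving.

none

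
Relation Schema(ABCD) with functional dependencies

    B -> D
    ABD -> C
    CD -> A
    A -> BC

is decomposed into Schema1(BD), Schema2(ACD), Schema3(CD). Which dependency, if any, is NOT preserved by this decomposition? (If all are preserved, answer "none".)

A -> BC

Check A → BC: no single fragment contains all of {ABC}, and the restricted closure of {A} across the fragments never reaches {BC}.
B → D is preserved.
ABD → C is preserved.
CD → A is preserved.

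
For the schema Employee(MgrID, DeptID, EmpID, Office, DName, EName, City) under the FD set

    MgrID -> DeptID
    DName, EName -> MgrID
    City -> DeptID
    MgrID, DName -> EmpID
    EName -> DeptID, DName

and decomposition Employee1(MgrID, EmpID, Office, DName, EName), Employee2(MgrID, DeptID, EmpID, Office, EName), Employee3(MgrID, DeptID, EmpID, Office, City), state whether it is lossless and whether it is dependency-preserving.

Lossless test (chase): Rows 1 and 2 agree on MgrID; apply MgrID→DeptID and equate their DeptID entries. Rows 1 and 2 agree on EName; apply EName→DeptID, DName and equate their DeptID, DName entries. No row becomes fully distinguished — the join is lossy.
Dependency preservation: EName → DeptID, DName is not contained in any single fragment, but the restricted closure of its left-hand side across the fragments still reaches the right-hand side; the remaining FDs each lie inside some fragment. All dependencies are preserved.

lossy but dependency-preserving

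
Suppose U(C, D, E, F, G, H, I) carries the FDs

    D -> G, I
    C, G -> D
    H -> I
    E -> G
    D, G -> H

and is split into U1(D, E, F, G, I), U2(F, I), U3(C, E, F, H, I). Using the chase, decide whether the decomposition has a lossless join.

No

Chase test. Columns are C, D, E, F, G, H, I; row i has aⱼ where attribute j ∈ Ui, else bᵢⱼ.
Initial tableau (one row per fragment):
  row 1: b11 a2 a3 a4 a5 b16 a7
  row 2: b21 b22 b23 a4 b25 b26 a7
  row 3: a1 b32 a3 a4 b35 a6 a7
Rows 1 and 3 agree on E; apply E→G and equate their G entries.
No row becomes fully distinguished — the join is lossy.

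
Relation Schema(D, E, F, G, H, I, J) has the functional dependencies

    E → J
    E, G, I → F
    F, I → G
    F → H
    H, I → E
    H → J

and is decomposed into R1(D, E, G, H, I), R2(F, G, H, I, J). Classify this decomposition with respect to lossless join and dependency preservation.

Lossless test: (G, H, I)⁺ = {E, F, G, H, I, J}, which contains all of one fragment — lossless.
Dependency preservation: the restricted closure of {E} across the fragments never reaches {J}, so E → J cannot be enforced without a join — not preserved.

lossless but not dependency-preserving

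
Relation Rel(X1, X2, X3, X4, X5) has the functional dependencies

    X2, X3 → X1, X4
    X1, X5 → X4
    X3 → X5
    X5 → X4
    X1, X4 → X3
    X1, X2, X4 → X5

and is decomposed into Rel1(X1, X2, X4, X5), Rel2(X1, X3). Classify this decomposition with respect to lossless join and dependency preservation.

Lossless test: (X1)⁺ = {X1}, which is a superkey of neither fragment — lossy.
Dependency preservation: the restricted closure of {X2, X3} across the fragments never reaches {X1, X4}, so X2, X3 → X1, X4 cannot be enforced without a join — not preserved.

lossy and not dependency-preserving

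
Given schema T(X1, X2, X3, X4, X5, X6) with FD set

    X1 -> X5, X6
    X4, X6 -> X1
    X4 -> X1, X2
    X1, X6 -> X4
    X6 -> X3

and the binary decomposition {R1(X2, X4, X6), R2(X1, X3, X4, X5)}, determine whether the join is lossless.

Common attributes: R1 ∩ R2 = {X4}.
Closure of {X4}: X4 → X1, X2 applies, adding X1, X2; X1 → X5, X6 applies, adding X5, X6; X6 → X3 applies, adding X3. So (X4)⁺ = {X1, X2, X3, X4, X5, X6}.
This closure contains every attribute of R1, so R1 ∩ R2 → R1. The join is lossless.

Yes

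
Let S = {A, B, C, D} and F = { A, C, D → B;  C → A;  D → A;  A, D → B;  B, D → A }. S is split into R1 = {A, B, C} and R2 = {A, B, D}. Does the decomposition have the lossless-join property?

No

Common attributes: R1 ∩ R2 = {A, B}.
No dependency enlarges {A, B}, so (A, B)⁺ = {A, B}.
The closure contains neither all of R1 = {A, B, C} nor all of R2 = {A, B, D}, so the common attributes are not a superkey of either fragment. The join is lossy.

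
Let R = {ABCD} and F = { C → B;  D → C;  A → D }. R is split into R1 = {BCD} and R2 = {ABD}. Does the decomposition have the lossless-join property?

Common attributes: R1 ∩ R2 = {BD}.
Closure of {BD}: D → C applies, adding C. So (BD)⁺ = {BCD}.
This closure contains every attribute of R1, so R1 ∩ R2 → R1. The join is lossless.

Yes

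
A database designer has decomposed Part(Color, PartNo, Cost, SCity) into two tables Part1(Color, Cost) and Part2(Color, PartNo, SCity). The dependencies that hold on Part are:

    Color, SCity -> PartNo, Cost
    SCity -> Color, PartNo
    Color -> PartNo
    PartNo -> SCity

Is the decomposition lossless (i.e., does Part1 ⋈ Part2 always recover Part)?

Common attributes: Part1 ∩ Part2 = {Color}.
Closure of {Color}: Color → PartNo applies, adding PartNo; PartNo → SCity applies, adding SCity; Color, SCity → PartNo, Cost applies, adding Cost. So (Color)⁺ = {Color, PartNo, Cost, SCity}.
This closure contains every attribute of Part1, so Part1 ∩ Part2 → Part1. The join is lossless.

Yes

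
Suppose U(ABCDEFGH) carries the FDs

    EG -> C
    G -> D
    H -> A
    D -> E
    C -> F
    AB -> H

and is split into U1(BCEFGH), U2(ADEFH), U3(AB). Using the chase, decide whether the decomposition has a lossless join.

No

Chase test. Columns are ABCDEFGH; row i has aⱼ where attribute j ∈ Ui, else bᵢⱼ.
Initial tableau (one row per fragment):
  row 1: b11 a2 a3 b14 a5 a6 a7 a8
  row 2: a1 b22 b23 a4 a5 a6 b27 a8
  row 3: a1 a2 b33 b34 b35 b36 b37 b38
Rows 1 and 2 agree on H; apply H→A and equate their A entries.
Rows 1 and 3 agree on AB; apply AB→H and equate their H entries.
No row becomes fully distinguished — the join is lossy.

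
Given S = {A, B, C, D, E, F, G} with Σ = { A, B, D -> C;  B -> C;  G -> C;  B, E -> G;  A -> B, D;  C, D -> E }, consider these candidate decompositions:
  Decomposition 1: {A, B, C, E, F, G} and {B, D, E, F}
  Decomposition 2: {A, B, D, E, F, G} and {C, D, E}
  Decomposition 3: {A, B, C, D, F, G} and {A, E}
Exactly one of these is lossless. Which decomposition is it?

Decomposition 3

Decomposition 1: common = {B, E, F}, closure = {B, C, E, F, G} → lossy.
Decomposition 2: common = {D, E}, closure = {D, E} → lossy.
Decomposition 3: common = {A}, closure = {A, B, C, D, E, G} → lossless.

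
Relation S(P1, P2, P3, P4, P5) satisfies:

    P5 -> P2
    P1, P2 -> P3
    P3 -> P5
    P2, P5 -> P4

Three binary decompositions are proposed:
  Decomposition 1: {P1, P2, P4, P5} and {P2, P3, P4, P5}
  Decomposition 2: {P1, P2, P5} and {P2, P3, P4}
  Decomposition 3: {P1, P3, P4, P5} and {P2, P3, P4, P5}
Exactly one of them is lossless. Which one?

Decomposition 1: common = {P2, P4, P5}, closure = {P2, P4, P5} → lossy.
Decomposition 2: common = {P2}, closure = {P2} → lossy.
Decomposition 3: common = {P3, P4, P5}, closure = {P2, P3, P4, P5} → lossless.

Decomposition 3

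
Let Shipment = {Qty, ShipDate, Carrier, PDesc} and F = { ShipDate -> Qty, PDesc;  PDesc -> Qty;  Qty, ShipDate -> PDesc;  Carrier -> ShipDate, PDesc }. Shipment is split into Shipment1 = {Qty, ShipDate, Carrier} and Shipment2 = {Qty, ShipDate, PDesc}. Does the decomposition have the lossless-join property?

Yes

Common attributes: Shipment1 ∩ Shipment2 = {Qty, ShipDate}.
Closure of {Qty, ShipDate}: ShipDate → Qty, PDesc applies, adding PDesc. So (Qty, ShipDate)⁺ = {Qty, ShipDate, PDesc}.
This closure contains every attribute of Shipment2, so Shipment1 ∩ Shipment2 → Shipment2. The join is lossless.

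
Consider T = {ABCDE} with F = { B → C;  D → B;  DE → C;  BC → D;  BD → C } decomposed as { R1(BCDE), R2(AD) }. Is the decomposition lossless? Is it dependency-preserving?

Lossless test: (D)⁺ = {BCD}, which is a superkey of neither fragment — lossy.
Dependency preservation: every FD's attributes lie within a single fragment, so each can be enforced locally — preserved.

lossy but dependency-preserving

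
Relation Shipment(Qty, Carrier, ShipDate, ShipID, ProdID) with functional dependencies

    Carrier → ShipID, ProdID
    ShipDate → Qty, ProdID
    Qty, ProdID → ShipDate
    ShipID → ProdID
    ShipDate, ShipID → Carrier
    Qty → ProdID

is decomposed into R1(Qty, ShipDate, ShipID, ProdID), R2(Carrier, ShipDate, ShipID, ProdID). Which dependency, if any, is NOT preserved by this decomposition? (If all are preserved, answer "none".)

Carrier → ShipID, ProdID lies within R2.
ShipDate → Qty, ProdID lies within R1.
Qty, ProdID → ShipDate lies within R1.
ShipID → ProdID lies within R1.
ShipDate, ShipID → Carrier lies within R2.
Qty → ProdID lies within R1.
Every dependency is enforceable on the fragments, so the decomposition is dependency-preserving.

none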